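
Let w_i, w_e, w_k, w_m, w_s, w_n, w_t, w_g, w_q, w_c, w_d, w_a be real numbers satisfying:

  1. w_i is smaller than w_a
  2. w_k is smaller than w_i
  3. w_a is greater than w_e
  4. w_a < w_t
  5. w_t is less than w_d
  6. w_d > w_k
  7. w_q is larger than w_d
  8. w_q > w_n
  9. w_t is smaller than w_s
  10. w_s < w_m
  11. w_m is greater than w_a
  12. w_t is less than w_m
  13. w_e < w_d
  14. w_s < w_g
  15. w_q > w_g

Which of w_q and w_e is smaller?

w_e

Following the relations from w_e: w_e < w_a < w_t < w_s < w_g < w_q.
So w_e < w_q; w_e is the smaller of the two.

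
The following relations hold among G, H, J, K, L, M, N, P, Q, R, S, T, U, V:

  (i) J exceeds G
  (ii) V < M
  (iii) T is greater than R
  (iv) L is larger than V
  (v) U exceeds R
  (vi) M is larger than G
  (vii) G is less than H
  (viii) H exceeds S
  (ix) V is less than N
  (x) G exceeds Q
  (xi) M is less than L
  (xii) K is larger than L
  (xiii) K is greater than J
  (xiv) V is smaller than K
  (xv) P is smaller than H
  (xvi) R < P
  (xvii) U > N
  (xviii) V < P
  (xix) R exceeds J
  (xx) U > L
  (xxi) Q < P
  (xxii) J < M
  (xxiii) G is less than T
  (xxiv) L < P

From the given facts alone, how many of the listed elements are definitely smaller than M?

The elements the relations force below M are Q, V, G, J — no chain reaches any other.
That is 4.

4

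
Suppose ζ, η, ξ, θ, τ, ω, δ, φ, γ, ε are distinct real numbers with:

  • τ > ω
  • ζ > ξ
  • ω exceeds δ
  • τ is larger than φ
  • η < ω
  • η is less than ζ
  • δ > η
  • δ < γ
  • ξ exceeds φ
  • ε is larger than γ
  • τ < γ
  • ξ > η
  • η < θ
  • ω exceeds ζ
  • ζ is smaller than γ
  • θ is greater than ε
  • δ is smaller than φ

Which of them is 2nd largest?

ε

The consecutive relations fix a unique order: η < δ < φ < ξ < ζ < ω < τ < γ < ε < θ.
Counting 2 from the largest end gives ε.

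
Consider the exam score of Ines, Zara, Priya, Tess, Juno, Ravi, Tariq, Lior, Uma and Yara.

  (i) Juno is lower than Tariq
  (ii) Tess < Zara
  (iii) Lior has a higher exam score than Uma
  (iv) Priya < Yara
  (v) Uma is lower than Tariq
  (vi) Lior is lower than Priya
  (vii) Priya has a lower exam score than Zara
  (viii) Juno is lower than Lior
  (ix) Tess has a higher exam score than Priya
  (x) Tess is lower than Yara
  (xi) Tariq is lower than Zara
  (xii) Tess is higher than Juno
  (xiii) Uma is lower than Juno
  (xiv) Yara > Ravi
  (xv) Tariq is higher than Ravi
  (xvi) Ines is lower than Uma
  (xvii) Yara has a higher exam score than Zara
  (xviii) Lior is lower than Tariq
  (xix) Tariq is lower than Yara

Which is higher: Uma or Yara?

Following the relations from Uma: Uma < Juno < Lior < Priya < Tess < Yara.
So Uma < Yara; Yara is the higher of the two.

Yara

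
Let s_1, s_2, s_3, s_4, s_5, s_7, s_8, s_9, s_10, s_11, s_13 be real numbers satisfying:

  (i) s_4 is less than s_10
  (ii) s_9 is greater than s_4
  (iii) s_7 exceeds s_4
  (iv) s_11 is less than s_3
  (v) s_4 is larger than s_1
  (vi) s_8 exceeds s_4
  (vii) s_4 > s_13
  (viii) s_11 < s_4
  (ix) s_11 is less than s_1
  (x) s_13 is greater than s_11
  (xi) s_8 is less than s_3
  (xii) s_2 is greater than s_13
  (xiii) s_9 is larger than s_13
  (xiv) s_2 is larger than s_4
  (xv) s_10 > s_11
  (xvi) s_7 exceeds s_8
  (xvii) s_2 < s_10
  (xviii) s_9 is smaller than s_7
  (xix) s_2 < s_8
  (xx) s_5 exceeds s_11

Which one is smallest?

Chaining upward from s_11: directly above it, s_1, s_5, s_13, s_4, s_10, s_3; then s_2, s_9, s_8, s_7.
That covers every other element, and nothing is given below s_11, so s_11 is the smallest.

s_11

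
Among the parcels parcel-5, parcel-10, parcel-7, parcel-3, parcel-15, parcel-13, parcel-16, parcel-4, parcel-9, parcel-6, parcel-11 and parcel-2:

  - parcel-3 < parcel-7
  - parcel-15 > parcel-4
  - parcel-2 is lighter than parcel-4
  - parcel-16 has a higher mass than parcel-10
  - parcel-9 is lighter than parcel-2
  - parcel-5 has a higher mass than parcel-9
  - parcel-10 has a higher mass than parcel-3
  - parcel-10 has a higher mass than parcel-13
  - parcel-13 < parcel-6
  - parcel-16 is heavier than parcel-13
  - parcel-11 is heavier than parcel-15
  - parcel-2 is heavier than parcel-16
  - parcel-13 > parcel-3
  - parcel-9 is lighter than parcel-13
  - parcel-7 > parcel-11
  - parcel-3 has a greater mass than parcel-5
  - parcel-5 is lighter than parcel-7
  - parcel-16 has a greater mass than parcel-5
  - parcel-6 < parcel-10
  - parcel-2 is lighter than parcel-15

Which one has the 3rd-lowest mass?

parcel-3

Piecing the relations together gives one ordering: parcel-9 < parcel-5 < parcel-3 < parcel-13 < parcel-6 < parcel-10 < parcel-16 < parcel-2 < parcel-4 < parcel-15 < parcel-11 < parcel-7.
The 3rd smallest is parcel-3.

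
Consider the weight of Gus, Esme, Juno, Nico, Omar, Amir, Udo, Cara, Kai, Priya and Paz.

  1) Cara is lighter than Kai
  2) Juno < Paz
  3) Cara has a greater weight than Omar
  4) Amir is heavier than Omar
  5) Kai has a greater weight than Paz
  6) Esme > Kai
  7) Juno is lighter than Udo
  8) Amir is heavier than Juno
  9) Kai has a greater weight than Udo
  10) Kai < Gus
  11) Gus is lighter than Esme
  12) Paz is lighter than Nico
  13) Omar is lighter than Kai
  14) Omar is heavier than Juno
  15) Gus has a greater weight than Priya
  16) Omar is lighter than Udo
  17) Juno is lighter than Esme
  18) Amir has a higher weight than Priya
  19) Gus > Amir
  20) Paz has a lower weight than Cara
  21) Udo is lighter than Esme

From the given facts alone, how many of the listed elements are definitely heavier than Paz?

5

From Paz the given relations immediately reach Cara, Kai, Nico.
From those, Gus, Esme — 5 in total.
Nothing else is reachable above Paz; 5 in all.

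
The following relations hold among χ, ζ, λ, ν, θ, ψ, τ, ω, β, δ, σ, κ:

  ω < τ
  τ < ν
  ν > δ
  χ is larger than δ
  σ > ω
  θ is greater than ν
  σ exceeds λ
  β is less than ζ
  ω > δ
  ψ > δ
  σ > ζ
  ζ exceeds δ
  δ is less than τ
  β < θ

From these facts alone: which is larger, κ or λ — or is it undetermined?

undetermined

Following every chain through λ: above λ we get σ.
κ is not reached, and no chain runs the other way from κ to λ.
So the given relations leave the order of λ and κ undetermined.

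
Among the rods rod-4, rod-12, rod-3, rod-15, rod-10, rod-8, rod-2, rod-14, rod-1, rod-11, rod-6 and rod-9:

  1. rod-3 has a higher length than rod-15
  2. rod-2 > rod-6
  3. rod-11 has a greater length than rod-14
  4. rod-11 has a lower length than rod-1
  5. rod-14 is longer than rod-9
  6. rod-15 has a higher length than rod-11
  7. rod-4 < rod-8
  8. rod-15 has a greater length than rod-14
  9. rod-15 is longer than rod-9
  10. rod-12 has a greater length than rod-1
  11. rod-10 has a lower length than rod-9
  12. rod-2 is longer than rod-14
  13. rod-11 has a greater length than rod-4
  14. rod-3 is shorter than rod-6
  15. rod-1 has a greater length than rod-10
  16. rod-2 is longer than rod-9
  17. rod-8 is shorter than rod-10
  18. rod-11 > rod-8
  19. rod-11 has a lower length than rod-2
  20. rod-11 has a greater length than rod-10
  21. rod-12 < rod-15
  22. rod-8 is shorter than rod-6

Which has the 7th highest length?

Chaining the given pairs: rod-4 < rod-8 < rod-10 < rod-9 < rod-14 < rod-11 < rod-1 < rod-12 < rod-15 < rod-3 < rod-6 < rod-2.
The 7th largest is rod-11.

rod-11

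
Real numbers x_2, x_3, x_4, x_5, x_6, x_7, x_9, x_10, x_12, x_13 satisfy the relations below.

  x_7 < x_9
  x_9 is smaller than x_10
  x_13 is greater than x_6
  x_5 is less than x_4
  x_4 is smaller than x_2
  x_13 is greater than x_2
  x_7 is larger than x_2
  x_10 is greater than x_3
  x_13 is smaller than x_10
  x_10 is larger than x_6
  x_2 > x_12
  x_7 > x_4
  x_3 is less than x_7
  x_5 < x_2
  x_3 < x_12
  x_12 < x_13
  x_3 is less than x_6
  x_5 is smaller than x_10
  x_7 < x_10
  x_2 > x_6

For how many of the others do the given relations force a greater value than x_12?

5

The elements the relations force above x_12 are x_2, x_13, x_7, x_9, x_10 — no chain reaches any other.
That is 5.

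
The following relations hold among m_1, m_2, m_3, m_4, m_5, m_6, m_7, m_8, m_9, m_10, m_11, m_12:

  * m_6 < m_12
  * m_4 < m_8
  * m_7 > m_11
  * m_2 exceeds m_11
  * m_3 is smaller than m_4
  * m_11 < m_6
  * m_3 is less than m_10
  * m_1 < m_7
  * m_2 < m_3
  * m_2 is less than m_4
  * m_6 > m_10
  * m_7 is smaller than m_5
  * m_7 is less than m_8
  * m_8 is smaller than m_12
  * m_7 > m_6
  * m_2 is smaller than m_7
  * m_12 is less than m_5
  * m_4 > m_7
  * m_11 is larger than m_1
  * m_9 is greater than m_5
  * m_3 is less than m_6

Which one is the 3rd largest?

The consecutive relations fix a unique order: m_1 < m_11 < m_2 < m_3 < m_10 < m_6 < m_7 < m_4 < m_8 < m_12 < m_5 < m_9.
The 3rd largest is m_12.

m_12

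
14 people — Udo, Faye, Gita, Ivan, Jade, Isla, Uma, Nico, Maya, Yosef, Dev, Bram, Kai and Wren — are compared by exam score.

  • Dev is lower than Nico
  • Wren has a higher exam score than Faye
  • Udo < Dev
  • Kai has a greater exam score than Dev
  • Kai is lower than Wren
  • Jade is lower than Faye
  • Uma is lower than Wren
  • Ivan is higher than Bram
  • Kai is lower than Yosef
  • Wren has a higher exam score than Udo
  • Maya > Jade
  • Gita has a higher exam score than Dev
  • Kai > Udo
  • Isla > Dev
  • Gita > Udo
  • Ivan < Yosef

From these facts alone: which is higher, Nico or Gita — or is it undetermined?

Following every chain through Nico: below Nico we get Udo, Dev.
Gita is not reached, and no chain runs the other way from Gita to Nico.
So the given relations leave the order of Nico and Gita undetermined.

undetermined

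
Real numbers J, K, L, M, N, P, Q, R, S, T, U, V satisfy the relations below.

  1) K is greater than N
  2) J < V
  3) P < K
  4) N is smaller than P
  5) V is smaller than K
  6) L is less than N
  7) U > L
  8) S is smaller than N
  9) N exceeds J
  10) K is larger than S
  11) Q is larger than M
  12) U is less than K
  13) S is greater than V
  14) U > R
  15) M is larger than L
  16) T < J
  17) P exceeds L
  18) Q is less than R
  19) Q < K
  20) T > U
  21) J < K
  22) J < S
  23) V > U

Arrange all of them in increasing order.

L < M < Q < R < U < T < J < V < S < N < P < K

The consecutive links are each given: L < M; M < Q; Q < R; R < U; U < T; T < J; J < V; V < S; S < N; N < P; P < K.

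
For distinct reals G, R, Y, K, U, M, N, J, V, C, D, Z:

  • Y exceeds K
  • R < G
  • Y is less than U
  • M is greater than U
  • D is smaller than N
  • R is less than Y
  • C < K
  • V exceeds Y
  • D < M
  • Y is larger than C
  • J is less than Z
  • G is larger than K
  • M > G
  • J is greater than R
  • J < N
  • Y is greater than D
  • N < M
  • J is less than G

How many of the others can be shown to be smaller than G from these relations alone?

Directly below G: R, J, K.
One step further: C (4 so far).
No other element is forced below G by the given relations, so the count is 4.

4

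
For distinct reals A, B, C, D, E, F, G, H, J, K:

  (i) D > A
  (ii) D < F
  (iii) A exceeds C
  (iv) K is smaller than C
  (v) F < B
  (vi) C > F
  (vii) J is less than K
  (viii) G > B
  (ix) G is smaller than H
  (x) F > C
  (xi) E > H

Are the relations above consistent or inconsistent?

inconsistent

Chaining the given relations yields C < A < D < F, so C < F. But one relation states F < C. These cannot both hold.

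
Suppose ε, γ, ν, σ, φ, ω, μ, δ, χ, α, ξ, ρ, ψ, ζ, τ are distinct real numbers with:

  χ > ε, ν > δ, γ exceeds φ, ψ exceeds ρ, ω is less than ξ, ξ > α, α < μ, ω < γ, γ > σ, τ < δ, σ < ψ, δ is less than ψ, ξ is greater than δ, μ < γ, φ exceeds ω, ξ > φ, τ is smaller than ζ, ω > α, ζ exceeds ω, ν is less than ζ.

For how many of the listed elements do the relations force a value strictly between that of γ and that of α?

The relations place α below γ. An element lies strictly between them when it is forced above α and also forced below γ.
Above α: {ω, φ, μ, ζ, ξ}. Below γ: {ω, σ, φ, μ}.
Intersection: {ω, φ, μ} — 3.

3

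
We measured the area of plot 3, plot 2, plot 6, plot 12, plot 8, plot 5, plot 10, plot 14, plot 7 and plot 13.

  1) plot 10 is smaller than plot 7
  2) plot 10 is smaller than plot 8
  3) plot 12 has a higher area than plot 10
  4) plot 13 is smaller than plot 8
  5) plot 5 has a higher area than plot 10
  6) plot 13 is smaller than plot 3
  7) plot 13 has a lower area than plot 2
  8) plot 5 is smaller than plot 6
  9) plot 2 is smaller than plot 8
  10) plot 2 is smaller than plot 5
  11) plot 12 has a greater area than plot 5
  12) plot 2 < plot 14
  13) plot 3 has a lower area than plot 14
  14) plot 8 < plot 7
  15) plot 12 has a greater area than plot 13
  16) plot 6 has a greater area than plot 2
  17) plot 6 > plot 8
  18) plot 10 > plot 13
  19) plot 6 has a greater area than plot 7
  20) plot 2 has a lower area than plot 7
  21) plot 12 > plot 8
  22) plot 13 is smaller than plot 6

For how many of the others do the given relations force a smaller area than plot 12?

5

Directly below plot 12: plot 13, plot 10, plot 5, plot 8.
One step further: plot 2 (5 so far).
Nothing else is reachable below plot 12; 5 in all.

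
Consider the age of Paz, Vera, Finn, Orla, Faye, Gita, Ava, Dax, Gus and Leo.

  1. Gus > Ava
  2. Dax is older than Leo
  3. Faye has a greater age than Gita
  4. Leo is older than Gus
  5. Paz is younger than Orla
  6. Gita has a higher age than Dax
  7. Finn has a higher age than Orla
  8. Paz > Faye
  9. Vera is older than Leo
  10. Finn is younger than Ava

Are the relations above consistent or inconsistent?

Chaining the given relations yields Dax < Gita < Faye < Paz < Orla < Finn < Ava < Gus < Leo, so Dax < Leo. But one relation states Leo < Dax. These cannot both hold.

inconsistent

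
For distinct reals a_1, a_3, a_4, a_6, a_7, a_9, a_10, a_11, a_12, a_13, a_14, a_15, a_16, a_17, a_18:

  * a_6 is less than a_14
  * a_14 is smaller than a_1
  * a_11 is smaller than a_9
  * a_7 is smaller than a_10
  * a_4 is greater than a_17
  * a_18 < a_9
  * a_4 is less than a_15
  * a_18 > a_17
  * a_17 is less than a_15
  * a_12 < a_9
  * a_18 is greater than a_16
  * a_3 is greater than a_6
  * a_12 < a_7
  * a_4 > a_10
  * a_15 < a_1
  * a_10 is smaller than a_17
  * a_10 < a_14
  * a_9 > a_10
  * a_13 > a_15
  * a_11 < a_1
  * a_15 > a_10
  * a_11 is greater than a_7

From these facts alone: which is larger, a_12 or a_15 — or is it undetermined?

a_12 < a_7 and a_7 < a_10 give a_12 < a_10.
Then a_10 < a_17 extends the chain to a_17.
Then a_17 < a_4 extends the chain to a_4.
Then a_4 < a_15 extends the chain to a_15.
So a_15 is larger.

a_15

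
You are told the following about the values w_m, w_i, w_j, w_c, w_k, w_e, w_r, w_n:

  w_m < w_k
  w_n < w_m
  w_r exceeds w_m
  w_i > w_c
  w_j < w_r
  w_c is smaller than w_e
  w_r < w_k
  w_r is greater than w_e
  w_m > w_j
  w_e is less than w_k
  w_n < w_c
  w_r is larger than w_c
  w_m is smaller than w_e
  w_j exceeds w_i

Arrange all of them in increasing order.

w_n < w_c < w_i < w_j < w_m < w_e < w_r < w_k

The consecutive links are each given: w_n < w_c; w_c < w_i; w_i < w_j; w_j < w_m; w_m < w_e; w_e < w_r; w_r < w_k.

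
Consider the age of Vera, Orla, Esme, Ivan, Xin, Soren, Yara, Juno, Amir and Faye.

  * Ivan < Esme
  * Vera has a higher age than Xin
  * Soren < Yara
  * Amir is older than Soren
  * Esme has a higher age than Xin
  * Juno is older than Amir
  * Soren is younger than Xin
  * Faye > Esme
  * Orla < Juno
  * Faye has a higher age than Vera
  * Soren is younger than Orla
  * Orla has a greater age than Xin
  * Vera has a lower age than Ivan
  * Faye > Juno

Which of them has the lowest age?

Chaining upward from Soren: directly above it, Xin, Amir, Orla, Yara; then Vera, Esme, Juno; then Ivan, Faye.
That covers every other element, and nothing is given below Soren, so Soren is the lowest age.

Soren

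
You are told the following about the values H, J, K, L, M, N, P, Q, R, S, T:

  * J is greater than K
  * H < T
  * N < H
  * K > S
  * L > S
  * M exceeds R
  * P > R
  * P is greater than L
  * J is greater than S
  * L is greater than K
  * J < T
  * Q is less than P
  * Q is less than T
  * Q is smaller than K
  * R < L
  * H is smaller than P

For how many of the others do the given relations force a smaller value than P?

7

The elements the relations force below P are S, N, H, R, Q, K, L — no chain reaches any other.
That is 7.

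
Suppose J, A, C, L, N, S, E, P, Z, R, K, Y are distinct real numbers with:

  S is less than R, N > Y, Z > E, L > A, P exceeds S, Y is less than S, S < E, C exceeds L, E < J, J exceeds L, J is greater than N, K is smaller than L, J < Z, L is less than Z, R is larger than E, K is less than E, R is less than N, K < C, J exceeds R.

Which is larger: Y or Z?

Z

Link the given pairs in sequence: Y < S; S < R; R < N; N < J; J < Z.
Chaining these gives Y < S < R < N < J < Z.
So Y < Z; Z is the larger of the two.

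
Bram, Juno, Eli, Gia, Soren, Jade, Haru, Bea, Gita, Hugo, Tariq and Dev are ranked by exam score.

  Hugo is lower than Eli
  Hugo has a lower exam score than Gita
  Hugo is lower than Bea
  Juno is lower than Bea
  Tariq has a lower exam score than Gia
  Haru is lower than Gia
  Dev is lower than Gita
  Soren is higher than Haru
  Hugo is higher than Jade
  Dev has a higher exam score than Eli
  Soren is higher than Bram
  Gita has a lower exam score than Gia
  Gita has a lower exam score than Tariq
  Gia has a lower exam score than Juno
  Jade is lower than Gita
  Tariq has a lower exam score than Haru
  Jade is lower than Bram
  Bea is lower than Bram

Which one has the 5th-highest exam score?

Chaining the given pairs: Jade < Hugo < Eli < Dev < Gita < Tariq < Haru < Gia < Juno < Bea < Bram < Soren.
Counting 5 from the largest end gives Gia.

Gia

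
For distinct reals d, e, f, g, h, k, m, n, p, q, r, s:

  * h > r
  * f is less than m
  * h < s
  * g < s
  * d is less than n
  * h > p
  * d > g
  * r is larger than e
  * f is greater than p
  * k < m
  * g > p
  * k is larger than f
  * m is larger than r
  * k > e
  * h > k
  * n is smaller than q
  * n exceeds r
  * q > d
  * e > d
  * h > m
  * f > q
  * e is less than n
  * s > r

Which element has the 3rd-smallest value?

d

Chaining the given pairs: p < g < d < e < r < n < q < f < k < m < h < s.
The 3rd smallest is d.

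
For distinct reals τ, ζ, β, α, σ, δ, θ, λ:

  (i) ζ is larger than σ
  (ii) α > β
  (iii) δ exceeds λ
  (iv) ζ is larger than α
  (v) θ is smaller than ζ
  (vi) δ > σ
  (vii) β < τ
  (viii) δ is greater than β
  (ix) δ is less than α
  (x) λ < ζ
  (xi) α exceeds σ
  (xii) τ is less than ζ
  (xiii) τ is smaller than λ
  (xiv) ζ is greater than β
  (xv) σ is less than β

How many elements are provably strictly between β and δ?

Chaining upward from β reaches: τ, λ, α, ζ.
Chaining downward from δ reaches: σ, τ, λ.
Strictly between β and δ are those in both lists: τ, λ — 2 elements.

2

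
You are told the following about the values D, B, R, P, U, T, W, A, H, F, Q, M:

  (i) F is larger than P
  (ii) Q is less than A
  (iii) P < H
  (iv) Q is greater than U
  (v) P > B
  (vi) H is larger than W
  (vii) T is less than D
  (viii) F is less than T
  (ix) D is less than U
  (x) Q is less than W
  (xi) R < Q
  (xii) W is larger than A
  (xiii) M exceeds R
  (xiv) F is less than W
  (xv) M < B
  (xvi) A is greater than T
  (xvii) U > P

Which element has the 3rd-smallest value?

B

Piecing the relations together gives one ordering: R < M < B < P < F < T < D < U < Q < A < W < H.
The 3rd smallest is B.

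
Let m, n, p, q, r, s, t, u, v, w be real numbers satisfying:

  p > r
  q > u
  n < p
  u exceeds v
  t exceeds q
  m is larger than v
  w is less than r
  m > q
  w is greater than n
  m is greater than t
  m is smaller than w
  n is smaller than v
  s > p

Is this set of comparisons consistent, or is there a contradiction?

consistent

The single ordering n < v < u < q < t < m < w < r < p < s satisfies every listed relation, so no contradiction arises.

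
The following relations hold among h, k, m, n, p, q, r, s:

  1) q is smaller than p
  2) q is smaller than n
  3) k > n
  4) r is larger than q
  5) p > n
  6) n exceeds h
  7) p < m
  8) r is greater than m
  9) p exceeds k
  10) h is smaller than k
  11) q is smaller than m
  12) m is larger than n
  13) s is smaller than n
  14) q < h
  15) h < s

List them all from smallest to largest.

Nothing is placed below q, so it is least; from there q < h; h < s; s < n; n < k; k < p; p < m; m < r, each given directly.

q < h < s < n < k < p < m < r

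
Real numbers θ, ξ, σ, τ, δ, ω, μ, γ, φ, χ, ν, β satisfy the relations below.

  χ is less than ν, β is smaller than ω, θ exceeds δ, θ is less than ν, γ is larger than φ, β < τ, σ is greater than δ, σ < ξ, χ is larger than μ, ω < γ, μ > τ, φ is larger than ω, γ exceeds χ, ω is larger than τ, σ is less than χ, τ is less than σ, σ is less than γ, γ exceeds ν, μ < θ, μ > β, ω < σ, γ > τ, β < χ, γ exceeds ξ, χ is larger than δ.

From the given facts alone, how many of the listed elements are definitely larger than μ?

4

The elements the relations force above μ are χ, θ, ν, γ — no chain reaches any other.
That is 4.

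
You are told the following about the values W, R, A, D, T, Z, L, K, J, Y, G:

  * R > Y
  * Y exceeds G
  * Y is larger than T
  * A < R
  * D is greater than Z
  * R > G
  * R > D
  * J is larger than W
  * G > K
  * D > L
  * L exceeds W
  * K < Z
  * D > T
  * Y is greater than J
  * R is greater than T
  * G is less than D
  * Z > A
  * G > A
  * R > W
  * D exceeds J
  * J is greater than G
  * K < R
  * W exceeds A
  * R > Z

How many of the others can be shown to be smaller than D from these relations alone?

From D the given relations immediately reach T, Z, G, L, J.
From those, K, A, W — 8 in total.
No other element is forced below D by the given relations, so the count is 8.

8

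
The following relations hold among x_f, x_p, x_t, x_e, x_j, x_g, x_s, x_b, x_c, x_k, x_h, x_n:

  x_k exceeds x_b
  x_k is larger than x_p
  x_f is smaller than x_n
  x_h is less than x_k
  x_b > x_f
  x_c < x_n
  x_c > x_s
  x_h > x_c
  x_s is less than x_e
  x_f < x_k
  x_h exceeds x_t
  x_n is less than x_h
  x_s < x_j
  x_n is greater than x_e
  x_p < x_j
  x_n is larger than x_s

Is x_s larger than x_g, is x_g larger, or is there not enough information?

Following every chain through x_s: above x_s we get x_e, x_j, x_c, x_n, x_h, x_k.
x_g is not reached, and no chain runs the other way from x_g to x_s.
So the given relations leave the order of x_s and x_g undetermined.

undetermined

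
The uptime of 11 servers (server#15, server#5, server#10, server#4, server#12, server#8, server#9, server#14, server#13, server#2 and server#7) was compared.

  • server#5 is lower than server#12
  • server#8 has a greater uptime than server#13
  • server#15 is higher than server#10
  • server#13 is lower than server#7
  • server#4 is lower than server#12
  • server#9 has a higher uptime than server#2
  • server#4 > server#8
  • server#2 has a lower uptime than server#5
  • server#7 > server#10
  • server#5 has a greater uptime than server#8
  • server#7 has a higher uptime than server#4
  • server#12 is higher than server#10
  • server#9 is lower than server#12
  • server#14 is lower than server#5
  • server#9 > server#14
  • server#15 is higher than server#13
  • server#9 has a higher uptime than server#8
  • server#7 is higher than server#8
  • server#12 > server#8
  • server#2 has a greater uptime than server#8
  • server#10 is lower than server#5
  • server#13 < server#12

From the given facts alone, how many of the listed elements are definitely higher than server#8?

6

Directly above server#8: server#4, server#2, server#5, server#9, server#7, server#12.
No other element is forced above server#8 by the given relations, so the count is 6.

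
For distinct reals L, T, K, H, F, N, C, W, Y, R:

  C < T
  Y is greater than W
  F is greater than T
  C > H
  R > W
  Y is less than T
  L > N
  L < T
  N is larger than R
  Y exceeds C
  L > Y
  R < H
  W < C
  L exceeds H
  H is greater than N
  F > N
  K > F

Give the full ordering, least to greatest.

W < R < N < H < C < Y < L < T < F < K

Nothing is placed below W, so it is least; from there W < R; R < N; N < H; H < C; C < Y; Y < L; L < T; T < F; F < K, each given directly.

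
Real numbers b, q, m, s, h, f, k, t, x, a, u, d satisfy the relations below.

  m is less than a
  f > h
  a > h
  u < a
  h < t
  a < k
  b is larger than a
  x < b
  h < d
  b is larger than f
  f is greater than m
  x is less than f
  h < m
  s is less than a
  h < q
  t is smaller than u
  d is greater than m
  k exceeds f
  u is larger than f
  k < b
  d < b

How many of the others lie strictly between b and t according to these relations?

3

The relations place t below b. An element lies strictly between them when it is forced above t and also forced below b.
Above t: {u, a, k}. Below b: {h, m, x, s, f, u, a, d, k}.
Intersection: {u, a, k} — 3.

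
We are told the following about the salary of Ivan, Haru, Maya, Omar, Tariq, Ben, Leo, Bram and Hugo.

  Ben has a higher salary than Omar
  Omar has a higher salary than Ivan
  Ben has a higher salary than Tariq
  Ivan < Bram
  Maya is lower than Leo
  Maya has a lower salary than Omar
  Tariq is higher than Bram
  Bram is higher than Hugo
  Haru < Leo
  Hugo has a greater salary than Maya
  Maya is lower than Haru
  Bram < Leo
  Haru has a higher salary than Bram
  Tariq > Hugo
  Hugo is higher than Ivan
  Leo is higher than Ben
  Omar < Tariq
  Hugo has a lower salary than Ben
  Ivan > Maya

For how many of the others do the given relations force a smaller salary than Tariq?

From Tariq the given relations immediately reach Omar, Hugo, Bram.
From those, Maya, Ivan — 5 in total.
Nothing else is reachable below Tariq; 5 in all.

5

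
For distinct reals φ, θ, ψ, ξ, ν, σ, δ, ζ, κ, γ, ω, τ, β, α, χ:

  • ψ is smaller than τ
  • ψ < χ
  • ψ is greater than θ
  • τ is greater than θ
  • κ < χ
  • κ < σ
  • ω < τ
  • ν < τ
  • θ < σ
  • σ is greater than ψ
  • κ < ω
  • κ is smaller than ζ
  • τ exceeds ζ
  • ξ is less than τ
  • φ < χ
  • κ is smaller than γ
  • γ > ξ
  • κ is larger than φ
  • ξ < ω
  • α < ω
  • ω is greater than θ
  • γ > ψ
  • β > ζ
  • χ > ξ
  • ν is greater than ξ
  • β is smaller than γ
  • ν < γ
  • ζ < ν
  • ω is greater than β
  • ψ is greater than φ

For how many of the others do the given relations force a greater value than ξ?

5

Directly above ξ: ν, χ, γ, ω, τ.
Nothing else is reachable above ξ; 5 in all.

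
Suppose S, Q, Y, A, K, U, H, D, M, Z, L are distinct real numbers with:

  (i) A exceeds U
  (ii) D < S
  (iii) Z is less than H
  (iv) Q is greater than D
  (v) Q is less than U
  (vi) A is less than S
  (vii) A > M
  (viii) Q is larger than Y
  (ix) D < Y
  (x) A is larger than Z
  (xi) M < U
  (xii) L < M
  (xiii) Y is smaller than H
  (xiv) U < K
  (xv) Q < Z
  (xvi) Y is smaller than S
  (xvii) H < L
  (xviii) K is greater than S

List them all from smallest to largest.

Each adjacent pair is fixed by a given relation: D < Y; Y < Q; Q < Z; Z < H; H < L; L < M; M < U; U < A; A < S; S < K. Chaining them end to end gives the full order.

D < Y < Q < Z < H < L < M < U < A < S < K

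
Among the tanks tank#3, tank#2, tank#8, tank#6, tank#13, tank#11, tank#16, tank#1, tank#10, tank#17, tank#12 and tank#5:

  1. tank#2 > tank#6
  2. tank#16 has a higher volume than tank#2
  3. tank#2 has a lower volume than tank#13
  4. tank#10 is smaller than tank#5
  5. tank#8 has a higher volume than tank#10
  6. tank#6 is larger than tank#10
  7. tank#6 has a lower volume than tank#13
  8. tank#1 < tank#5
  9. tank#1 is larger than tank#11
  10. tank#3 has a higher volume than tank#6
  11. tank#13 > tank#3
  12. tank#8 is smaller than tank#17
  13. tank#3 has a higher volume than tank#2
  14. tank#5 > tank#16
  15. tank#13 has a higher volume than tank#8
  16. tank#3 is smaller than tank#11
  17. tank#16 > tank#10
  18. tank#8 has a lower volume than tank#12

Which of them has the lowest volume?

tank#10

Chaining upward from tank#10: directly above it, tank#6, tank#16, tank#8, tank#5; then tank#2, tank#3, tank#13, tank#17, tank#12; then tank#11; then tank#1.
That covers every other element, and nothing is given below tank#10, so tank#10 is the lowest volume.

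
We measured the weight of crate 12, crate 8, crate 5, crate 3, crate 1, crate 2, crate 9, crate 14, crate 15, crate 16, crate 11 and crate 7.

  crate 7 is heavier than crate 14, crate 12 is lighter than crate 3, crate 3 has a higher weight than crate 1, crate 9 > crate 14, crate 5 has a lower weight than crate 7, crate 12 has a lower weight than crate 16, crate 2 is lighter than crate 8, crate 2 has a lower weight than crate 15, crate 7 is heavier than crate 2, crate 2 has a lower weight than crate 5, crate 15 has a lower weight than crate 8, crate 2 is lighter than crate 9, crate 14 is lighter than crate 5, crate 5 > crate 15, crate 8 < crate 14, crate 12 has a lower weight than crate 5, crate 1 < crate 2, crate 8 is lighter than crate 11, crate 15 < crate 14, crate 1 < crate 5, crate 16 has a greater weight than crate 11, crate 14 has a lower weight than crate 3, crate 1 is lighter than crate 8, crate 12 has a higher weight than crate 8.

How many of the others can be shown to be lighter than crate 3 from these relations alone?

6

From crate 3 the given relations immediately reach crate 1, crate 12, crate 14.
From those, crate 15, crate 8 — 5 in total.
From those, crate 2 — 6 in total.
No other element is forced below crate 3 by the given relations, so the count is 6.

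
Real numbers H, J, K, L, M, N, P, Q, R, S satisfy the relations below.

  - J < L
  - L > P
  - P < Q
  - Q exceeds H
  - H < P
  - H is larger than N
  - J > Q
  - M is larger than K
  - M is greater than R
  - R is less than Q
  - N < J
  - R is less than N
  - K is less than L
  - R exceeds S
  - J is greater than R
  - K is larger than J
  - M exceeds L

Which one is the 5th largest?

Q

Chaining the given pairs: S < R < N < H < P < Q < J < K < L < M.
Counting 5 from the largest end gives Q.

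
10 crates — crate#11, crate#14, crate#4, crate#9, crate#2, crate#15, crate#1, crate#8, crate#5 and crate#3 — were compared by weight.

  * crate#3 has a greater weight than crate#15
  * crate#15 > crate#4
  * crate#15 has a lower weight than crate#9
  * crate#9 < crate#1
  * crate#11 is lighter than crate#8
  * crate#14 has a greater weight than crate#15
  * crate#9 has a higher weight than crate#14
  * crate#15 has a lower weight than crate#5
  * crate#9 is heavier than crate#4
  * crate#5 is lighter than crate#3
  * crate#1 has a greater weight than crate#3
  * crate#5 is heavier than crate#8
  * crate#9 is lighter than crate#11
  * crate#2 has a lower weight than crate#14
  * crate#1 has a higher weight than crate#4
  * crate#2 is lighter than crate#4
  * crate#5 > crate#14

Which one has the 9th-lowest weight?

Chaining the given pairs: crate#2 < crate#4 < crate#15 < crate#14 < crate#9 < crate#11 < crate#8 < crate#5 < crate#3 < crate#1.
Counting 9 from the smallest end gives crate#3.

crate#3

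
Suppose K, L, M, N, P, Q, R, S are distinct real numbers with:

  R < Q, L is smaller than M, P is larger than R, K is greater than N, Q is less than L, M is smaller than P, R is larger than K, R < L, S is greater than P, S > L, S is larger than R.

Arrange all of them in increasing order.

N < K < R < Q < L < M < P < S

The consecutive links are each given: N < K; K < R; R < Q; Q < L; L < M; M < P; P < S.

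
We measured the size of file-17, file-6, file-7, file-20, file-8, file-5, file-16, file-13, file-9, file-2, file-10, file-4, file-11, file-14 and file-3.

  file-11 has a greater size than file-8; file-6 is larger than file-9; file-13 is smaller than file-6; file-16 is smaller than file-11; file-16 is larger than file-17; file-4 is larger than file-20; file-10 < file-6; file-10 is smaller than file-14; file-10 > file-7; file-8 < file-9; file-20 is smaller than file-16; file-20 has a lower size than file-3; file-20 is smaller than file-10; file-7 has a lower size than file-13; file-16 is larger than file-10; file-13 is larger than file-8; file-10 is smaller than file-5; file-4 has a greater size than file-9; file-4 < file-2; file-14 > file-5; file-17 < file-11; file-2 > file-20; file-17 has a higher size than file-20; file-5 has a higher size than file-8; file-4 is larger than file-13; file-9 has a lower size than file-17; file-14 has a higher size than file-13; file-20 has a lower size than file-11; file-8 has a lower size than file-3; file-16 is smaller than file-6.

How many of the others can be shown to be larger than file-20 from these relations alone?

Directly above file-20: file-3, file-17, file-4, file-10, file-16, file-11, file-2.
One step further: file-5, file-6, file-14 (10 so far).
Nothing else is reachable above file-20; 10 in all.

10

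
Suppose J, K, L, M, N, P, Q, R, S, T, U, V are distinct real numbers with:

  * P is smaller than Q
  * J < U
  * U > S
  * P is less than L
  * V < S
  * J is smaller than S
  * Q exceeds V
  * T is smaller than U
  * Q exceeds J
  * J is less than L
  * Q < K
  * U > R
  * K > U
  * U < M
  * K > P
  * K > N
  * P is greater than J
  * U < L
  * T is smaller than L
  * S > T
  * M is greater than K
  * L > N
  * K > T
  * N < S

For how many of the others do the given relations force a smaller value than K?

9

Directly below K: T, P, N, Q, U.
One step further: J, V, R, S (9 so far).
No other element is forced below K by the given relations, so the count is 9.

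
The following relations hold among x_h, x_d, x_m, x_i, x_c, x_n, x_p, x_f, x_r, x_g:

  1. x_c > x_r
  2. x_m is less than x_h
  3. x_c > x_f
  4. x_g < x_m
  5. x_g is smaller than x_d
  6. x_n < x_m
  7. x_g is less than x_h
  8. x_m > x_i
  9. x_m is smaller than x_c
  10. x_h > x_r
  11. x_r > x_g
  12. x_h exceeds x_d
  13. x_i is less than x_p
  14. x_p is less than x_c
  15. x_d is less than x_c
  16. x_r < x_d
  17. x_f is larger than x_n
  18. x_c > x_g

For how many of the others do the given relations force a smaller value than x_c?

Directly below x_c: x_g, x_m, x_r, x_p, x_f, x_d.
One step further: x_i, x_n (8 so far).
Nothing else is reachable below x_c; 8 in all.

8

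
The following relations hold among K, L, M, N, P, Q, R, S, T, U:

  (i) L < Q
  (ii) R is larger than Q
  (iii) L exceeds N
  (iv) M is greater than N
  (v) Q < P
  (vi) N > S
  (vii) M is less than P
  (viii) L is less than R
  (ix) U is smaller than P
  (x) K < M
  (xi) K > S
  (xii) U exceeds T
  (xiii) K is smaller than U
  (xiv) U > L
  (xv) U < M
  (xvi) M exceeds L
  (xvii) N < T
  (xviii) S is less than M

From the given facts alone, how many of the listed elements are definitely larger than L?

Directly above L: U, Q, M, R.
One step further: P (5 so far).
No other element is forced above L by the given relations, so the count is 5.

5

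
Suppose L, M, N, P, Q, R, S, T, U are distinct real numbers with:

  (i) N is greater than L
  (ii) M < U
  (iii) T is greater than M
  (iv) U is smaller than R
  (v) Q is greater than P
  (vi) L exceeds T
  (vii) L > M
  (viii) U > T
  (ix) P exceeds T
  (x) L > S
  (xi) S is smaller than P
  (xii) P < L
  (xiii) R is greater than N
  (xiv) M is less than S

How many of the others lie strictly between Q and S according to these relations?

1

Chaining upward from S reaches: P, L, N, R.
Chaining downward from Q reaches: M, T, P.
Strictly between S and Q are those in both lists: P — 1 element.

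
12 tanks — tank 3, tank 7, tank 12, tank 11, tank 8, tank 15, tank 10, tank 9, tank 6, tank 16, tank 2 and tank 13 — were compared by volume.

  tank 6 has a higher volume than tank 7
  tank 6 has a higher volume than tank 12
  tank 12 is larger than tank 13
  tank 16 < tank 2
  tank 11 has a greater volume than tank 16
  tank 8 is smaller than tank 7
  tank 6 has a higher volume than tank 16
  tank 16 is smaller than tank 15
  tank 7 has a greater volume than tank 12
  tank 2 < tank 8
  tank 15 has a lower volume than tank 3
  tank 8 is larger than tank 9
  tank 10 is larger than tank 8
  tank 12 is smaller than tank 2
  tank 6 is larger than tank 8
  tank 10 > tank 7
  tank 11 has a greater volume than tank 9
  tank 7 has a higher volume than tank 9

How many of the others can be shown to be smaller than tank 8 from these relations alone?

From tank 8 the given relations immediately reach tank 9, tank 2.
From those, tank 16, tank 12 — 4 in total.
From those, tank 13 — 5 in total.
Nothing else is reachable below tank 8; 5 in all.

5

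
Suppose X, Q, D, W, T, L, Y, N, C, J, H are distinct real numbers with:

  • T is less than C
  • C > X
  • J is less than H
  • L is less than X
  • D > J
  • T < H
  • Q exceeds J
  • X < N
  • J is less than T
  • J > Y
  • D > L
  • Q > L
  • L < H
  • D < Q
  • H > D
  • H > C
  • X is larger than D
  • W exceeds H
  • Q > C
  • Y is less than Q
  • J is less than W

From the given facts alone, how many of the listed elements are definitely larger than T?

The elements the relations force above T are C, H, Q, W — no chain reaches any other.
That is 4.

4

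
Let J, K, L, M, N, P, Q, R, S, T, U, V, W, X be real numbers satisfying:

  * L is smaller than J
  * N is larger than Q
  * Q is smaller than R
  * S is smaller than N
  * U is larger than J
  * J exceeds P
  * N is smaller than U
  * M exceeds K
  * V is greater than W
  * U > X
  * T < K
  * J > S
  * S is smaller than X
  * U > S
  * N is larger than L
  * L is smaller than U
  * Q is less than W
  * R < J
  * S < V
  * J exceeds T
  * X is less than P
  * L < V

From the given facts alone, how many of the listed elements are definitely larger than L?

4

Directly above L: J, V, N, U.
Nothing else is reachable above L; 4 in all.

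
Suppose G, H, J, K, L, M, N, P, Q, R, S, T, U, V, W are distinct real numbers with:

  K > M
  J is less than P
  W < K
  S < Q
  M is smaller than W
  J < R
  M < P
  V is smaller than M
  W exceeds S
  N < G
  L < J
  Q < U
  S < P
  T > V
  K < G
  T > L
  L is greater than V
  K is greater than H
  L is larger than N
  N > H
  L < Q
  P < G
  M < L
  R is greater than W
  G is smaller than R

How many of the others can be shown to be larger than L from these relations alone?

From L the given relations immediately reach T, J, Q.
From those, P, U, R — 6 in total.
From those, G — 7 in total.
Nothing else is reachable above L; 7 in all.

7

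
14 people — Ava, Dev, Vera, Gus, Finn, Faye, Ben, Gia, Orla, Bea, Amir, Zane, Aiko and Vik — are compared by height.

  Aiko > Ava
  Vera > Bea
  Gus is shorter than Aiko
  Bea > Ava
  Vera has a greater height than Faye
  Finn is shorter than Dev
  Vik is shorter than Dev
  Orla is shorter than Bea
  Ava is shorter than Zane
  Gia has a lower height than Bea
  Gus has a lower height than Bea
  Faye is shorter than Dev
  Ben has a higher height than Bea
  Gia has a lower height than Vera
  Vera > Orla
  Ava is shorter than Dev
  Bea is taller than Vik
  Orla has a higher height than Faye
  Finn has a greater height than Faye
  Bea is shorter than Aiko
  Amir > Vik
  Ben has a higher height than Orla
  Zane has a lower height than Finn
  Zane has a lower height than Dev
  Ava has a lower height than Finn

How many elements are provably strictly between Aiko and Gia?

1

Chaining upward from Gia reaches: Bea, Vera, Ben.
Chaining downward from Aiko reaches: Vik, Ava, Gus, Faye, Orla, Bea.
Strictly between Gia and Aiko are those in both lists: Bea — 1 element.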